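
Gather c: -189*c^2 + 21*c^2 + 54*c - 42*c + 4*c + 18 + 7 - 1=-168*c^2 + 16*c + 24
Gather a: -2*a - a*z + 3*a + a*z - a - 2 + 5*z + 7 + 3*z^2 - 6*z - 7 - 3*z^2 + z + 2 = 0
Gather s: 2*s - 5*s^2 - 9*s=-5*s^2 - 7*s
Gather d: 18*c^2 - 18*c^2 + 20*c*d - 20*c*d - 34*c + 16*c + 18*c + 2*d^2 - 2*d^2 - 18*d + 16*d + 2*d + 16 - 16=0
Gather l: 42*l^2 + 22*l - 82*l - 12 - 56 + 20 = 42*l^2 - 60*l - 48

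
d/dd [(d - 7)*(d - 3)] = 2*d - 10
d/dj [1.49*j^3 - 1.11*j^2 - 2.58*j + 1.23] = 4.47*j^2 - 2.22*j - 2.58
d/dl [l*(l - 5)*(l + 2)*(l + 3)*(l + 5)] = 5*l^4 + 20*l^3 - 57*l^2 - 250*l - 150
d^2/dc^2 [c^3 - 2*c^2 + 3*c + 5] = 6*c - 4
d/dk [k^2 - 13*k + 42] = 2*k - 13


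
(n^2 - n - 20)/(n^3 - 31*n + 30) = (n + 4)/(n^2 + 5*n - 6)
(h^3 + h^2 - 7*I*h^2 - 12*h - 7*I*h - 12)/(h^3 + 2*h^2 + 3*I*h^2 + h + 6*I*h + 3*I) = (h^2 - 7*I*h - 12)/(h^2 + h*(1 + 3*I) + 3*I)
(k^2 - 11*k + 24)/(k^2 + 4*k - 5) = (k^2 - 11*k + 24)/(k^2 + 4*k - 5)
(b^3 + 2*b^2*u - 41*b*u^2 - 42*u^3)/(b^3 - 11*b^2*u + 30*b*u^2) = (-b^2 - 8*b*u - 7*u^2)/(b*(-b + 5*u))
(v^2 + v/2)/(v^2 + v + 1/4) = 2*v/(2*v + 1)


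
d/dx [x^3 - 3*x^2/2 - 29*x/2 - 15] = 3*x^2 - 3*x - 29/2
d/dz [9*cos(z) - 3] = -9*sin(z)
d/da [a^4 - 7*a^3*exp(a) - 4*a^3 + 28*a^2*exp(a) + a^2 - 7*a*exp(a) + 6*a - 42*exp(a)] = -7*a^3*exp(a) + 4*a^3 + 7*a^2*exp(a) - 12*a^2 + 49*a*exp(a) + 2*a - 49*exp(a) + 6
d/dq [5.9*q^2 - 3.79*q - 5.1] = 11.8*q - 3.79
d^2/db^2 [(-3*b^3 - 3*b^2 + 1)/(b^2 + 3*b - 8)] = 14*(-6*b^3 + 21*b^2 - 81*b - 25)/(b^6 + 9*b^5 + 3*b^4 - 117*b^3 - 24*b^2 + 576*b - 512)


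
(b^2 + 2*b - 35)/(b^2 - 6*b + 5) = (b + 7)/(b - 1)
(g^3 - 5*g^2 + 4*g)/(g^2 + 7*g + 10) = g*(g^2 - 5*g + 4)/(g^2 + 7*g + 10)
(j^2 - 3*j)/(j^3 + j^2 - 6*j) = (j - 3)/(j^2 + j - 6)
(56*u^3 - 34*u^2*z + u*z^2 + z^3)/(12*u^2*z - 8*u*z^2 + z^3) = (-28*u^2 + 3*u*z + z^2)/(z*(-6*u + z))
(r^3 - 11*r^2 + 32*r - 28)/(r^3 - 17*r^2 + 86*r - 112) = (r - 2)/(r - 8)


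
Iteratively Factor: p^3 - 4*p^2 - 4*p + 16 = (p + 2)*(p^2 - 6*p + 8) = (p - 4)*(p + 2)*(p - 2)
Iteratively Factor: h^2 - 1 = (h + 1)*(h - 1)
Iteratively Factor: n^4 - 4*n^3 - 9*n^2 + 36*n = (n)*(n^3 - 4*n^2 - 9*n + 36) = n*(n + 3)*(n^2 - 7*n + 12) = n*(n - 3)*(n + 3)*(n - 4)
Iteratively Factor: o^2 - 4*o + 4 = (o - 2)*(o - 2)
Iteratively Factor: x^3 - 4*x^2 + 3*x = (x)*(x^2 - 4*x + 3) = x*(x - 3)*(x - 1)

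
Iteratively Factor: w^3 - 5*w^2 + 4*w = (w - 4)*(w^2 - w) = (w - 4)*(w - 1)*(w)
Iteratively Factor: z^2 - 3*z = (z - 3)*(z)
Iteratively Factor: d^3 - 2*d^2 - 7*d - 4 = (d + 1)*(d^2 - 3*d - 4) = (d - 4)*(d + 1)*(d + 1)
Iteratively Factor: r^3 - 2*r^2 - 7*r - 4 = (r + 1)*(r^2 - 3*r - 4) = (r + 1)^2*(r - 4)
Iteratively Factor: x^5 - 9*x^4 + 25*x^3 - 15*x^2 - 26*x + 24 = (x + 1)*(x^4 - 10*x^3 + 35*x^2 - 50*x + 24) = (x - 4)*(x + 1)*(x^3 - 6*x^2 + 11*x - 6) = (x - 4)*(x - 1)*(x + 1)*(x^2 - 5*x + 6) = (x - 4)*(x - 3)*(x - 1)*(x + 1)*(x - 2)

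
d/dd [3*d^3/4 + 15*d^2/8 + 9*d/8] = 9*d^2/4 + 15*d/4 + 9/8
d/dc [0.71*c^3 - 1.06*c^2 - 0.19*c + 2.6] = 2.13*c^2 - 2.12*c - 0.19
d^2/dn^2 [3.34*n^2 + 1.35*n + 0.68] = 6.68000000000000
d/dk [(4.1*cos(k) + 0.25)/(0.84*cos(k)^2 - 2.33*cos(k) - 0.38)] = (3.444*cos(k)^2 + 0.42*cos(k) + 0.9755)*sin(k)/(0.7056*cos(k)^4 - 3.9144*cos(k)^3 + 4.7905*cos(k)^2 + 1.7708*cos(k) + 0.1444)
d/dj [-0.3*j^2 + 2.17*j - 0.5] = 2.17 - 0.6*j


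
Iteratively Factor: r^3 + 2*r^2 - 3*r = (r - 1)*(r^2 + 3*r) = r*(r - 1)*(r + 3)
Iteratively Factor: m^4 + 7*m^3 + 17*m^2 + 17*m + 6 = (m + 3)*(m^3 + 4*m^2 + 5*m + 2) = (m + 1)*(m + 3)*(m^2 + 3*m + 2) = (m + 1)*(m + 2)*(m + 3)*(m + 1)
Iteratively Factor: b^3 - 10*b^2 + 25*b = (b)*(b^2 - 10*b + 25) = b*(b - 5)*(b - 5)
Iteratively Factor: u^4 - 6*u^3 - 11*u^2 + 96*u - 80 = (u - 5)*(u^3 - u^2 - 16*u + 16) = (u - 5)*(u - 1)*(u^2 - 16) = (u - 5)*(u - 4)*(u - 1)*(u + 4)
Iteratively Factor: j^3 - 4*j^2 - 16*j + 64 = (j - 4)*(j^2 - 16) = (j - 4)*(j + 4)*(j - 4)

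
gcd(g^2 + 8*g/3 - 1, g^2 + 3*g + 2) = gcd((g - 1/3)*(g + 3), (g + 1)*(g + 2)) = 1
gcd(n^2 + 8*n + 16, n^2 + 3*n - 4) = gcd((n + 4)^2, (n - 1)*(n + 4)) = n + 4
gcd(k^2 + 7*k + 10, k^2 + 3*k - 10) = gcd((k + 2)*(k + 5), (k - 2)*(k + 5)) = k + 5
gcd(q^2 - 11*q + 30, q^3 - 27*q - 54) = q - 6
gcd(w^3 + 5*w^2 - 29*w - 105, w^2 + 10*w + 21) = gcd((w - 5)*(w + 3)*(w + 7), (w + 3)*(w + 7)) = w^2 + 10*w + 21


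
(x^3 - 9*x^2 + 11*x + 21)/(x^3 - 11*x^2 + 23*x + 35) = (x - 3)/(x - 5)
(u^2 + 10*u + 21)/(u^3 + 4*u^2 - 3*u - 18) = (u + 7)/(u^2 + u - 6)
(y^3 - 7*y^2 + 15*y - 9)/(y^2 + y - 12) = (y^2 - 4*y + 3)/(y + 4)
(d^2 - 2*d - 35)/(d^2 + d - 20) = (d - 7)/(d - 4)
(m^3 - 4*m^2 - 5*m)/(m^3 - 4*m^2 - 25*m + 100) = m*(m + 1)/(m^2 + m - 20)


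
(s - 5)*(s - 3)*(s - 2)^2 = s^4 - 12*s^3 + 51*s^2 - 92*s + 60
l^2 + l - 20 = (l - 4)*(l + 5)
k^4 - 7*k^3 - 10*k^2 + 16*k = k*(k - 8)*(k - 1)*(k + 2)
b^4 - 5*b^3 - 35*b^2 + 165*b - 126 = (b - 7)*(b - 3)*(b - 1)*(b + 6)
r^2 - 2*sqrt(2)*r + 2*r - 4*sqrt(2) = (r + 2)*(r - 2*sqrt(2))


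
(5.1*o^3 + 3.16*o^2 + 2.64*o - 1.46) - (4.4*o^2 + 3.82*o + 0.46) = 5.1*o^3 - 1.24*o^2 - 1.18*o - 1.92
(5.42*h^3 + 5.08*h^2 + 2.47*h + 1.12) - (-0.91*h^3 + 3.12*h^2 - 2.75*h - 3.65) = 6.33*h^3 + 1.96*h^2 + 5.22*h + 4.77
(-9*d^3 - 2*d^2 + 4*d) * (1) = -9*d^3 - 2*d^2 + 4*d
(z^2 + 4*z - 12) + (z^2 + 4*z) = 2*z^2 + 8*z - 12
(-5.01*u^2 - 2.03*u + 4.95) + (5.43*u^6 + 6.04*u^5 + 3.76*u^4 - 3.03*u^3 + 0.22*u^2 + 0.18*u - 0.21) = 5.43*u^6 + 6.04*u^5 + 3.76*u^4 - 3.03*u^3 - 4.79*u^2 - 1.85*u + 4.74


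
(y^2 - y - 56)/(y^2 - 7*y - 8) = (y + 7)/(y + 1)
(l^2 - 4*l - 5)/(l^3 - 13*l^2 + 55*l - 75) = (l + 1)/(l^2 - 8*l + 15)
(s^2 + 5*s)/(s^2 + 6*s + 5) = s/(s + 1)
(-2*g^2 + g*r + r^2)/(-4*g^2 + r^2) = (-g + r)/(-2*g + r)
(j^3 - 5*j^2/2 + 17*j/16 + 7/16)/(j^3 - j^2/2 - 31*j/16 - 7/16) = (j - 1)/(j + 1)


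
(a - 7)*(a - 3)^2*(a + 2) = a^4 - 11*a^3 + 25*a^2 + 39*a - 126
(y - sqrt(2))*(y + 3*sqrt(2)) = y^2 + 2*sqrt(2)*y - 6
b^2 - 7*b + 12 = (b - 4)*(b - 3)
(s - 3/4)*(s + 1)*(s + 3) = s^3 + 13*s^2/4 - 9/4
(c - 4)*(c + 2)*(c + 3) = c^3 + c^2 - 14*c - 24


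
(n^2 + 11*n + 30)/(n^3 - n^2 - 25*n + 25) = (n + 6)/(n^2 - 6*n + 5)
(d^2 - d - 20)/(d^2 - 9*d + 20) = (d + 4)/(d - 4)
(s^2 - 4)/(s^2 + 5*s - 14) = (s + 2)/(s + 7)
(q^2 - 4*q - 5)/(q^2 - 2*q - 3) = (q - 5)/(q - 3)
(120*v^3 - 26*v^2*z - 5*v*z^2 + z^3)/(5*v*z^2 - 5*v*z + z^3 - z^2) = (24*v^2 - 10*v*z + z^2)/(z*(z - 1))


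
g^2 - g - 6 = (g - 3)*(g + 2)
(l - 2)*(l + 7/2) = l^2 + 3*l/2 - 7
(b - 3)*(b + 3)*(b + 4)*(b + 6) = b^4 + 10*b^3 + 15*b^2 - 90*b - 216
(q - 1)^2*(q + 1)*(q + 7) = q^4 + 6*q^3 - 8*q^2 - 6*q + 7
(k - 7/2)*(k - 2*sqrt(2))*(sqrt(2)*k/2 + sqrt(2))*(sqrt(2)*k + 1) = k^4 - 3*sqrt(2)*k^3/2 - 3*k^3/2 - 9*k^2 + 9*sqrt(2)*k^2/4 + 3*k + 21*sqrt(2)*k/2 + 14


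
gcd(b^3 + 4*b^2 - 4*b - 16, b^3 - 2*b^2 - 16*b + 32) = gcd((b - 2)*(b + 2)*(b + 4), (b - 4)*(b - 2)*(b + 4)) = b^2 + 2*b - 8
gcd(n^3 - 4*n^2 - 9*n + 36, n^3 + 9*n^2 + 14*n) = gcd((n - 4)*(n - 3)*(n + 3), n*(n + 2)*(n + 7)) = 1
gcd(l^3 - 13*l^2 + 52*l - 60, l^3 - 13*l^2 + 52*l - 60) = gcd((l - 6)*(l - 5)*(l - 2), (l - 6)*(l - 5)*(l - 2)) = l^3 - 13*l^2 + 52*l - 60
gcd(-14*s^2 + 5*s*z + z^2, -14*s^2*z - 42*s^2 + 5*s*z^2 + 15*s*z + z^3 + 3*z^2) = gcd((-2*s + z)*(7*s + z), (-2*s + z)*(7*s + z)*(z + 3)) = -14*s^2 + 5*s*z + z^2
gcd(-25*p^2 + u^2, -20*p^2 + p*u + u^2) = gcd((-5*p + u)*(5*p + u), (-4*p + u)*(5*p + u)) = 5*p + u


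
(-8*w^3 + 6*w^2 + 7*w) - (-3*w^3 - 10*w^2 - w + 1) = -5*w^3 + 16*w^2 + 8*w - 1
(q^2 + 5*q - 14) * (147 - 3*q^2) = -3*q^4 - 15*q^3 + 189*q^2 + 735*q - 2058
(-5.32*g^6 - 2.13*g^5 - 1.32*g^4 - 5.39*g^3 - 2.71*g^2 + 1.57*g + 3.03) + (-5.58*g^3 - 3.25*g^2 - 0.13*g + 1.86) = -5.32*g^6 - 2.13*g^5 - 1.32*g^4 - 10.97*g^3 - 5.96*g^2 + 1.44*g + 4.89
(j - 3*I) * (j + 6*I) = j^2 + 3*I*j + 18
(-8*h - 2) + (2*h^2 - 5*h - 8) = 2*h^2 - 13*h - 10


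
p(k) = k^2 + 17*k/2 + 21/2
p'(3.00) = 14.50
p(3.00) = 45.00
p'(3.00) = 14.50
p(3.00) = 45.00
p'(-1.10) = 6.30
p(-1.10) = 2.36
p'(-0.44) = 7.62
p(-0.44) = 6.95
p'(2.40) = 13.30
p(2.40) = 36.66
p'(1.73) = 11.96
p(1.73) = 28.20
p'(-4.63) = -0.76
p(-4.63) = -7.42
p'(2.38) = 13.26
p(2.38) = 36.39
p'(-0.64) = 7.22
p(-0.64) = 5.47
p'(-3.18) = 2.14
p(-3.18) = -6.42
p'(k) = 2*k + 17/2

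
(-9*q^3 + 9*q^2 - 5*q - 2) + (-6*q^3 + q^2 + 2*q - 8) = -15*q^3 + 10*q^2 - 3*q - 10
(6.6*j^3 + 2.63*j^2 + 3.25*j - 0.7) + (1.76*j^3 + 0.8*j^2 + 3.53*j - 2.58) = 8.36*j^3 + 3.43*j^2 + 6.78*j - 3.28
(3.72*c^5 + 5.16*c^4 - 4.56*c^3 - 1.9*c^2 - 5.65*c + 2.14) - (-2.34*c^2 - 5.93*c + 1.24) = 3.72*c^5 + 5.16*c^4 - 4.56*c^3 + 0.44*c^2 + 0.279999999999999*c + 0.9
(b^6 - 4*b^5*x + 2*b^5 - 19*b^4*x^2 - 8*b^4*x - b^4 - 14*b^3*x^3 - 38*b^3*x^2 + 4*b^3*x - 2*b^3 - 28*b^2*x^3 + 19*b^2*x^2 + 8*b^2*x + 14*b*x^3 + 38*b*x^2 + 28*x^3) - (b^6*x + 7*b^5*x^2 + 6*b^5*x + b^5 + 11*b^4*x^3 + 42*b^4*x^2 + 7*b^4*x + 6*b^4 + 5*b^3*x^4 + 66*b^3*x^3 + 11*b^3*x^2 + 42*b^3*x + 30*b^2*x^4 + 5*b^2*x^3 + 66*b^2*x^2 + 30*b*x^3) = -b^6*x + b^6 - 7*b^5*x^2 - 10*b^5*x + b^5 - 11*b^4*x^3 - 61*b^4*x^2 - 15*b^4*x - 7*b^4 - 5*b^3*x^4 - 80*b^3*x^3 - 49*b^3*x^2 - 38*b^3*x - 2*b^3 - 30*b^2*x^4 - 33*b^2*x^3 - 47*b^2*x^2 + 8*b^2*x - 16*b*x^3 + 38*b*x^2 + 28*x^3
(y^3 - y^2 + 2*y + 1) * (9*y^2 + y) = 9*y^5 - 8*y^4 + 17*y^3 + 11*y^2 + y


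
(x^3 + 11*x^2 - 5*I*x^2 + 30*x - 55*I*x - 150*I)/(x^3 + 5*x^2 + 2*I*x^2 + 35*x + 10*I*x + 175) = (x + 6)/(x + 7*I)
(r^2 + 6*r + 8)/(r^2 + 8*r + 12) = (r + 4)/(r + 6)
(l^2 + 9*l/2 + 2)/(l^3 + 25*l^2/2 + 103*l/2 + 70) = (2*l + 1)/(2*l^2 + 17*l + 35)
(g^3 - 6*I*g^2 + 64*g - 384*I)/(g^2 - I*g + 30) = (g^2 + 64)/(g + 5*I)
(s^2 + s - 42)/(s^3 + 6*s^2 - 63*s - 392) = (s - 6)/(s^2 - s - 56)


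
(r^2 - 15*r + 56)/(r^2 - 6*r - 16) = (r - 7)/(r + 2)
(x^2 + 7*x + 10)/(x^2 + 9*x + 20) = (x + 2)/(x + 4)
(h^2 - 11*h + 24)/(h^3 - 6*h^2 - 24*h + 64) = (h - 3)/(h^2 + 2*h - 8)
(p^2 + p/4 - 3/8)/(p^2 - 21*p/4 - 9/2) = (p - 1/2)/(p - 6)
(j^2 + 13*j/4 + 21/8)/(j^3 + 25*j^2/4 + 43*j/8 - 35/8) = (2*j + 3)/(2*j^2 + 9*j - 5)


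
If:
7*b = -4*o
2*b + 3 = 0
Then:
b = -3/2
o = 21/8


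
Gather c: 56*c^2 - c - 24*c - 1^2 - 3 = 56*c^2 - 25*c - 4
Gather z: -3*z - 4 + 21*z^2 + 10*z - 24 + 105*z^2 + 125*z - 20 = 126*z^2 + 132*z - 48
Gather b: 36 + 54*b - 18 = 54*b + 18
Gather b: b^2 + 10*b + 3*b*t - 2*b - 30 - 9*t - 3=b^2 + b*(3*t + 8) - 9*t - 33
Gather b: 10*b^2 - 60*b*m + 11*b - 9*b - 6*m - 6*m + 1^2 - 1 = 10*b^2 + b*(2 - 60*m) - 12*m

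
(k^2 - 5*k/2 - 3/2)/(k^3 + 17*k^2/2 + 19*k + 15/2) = (k - 3)/(k^2 + 8*k + 15)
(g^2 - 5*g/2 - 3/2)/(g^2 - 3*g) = (g + 1/2)/g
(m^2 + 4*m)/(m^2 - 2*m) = (m + 4)/(m - 2)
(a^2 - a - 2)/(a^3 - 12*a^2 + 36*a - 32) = (a + 1)/(a^2 - 10*a + 16)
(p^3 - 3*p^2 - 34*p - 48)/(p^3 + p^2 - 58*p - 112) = (p + 3)/(p + 7)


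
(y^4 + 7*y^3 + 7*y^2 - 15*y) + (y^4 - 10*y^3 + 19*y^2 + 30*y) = 2*y^4 - 3*y^3 + 26*y^2 + 15*y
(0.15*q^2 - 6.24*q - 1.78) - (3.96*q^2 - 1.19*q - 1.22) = -3.81*q^2 - 5.05*q - 0.56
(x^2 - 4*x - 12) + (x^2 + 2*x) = 2*x^2 - 2*x - 12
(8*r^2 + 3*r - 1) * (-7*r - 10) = -56*r^3 - 101*r^2 - 23*r + 10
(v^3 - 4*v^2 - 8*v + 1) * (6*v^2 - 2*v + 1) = 6*v^5 - 26*v^4 - 39*v^3 + 18*v^2 - 10*v + 1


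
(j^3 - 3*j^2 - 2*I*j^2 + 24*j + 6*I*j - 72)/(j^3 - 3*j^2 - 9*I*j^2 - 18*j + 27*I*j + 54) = (j + 4*I)/(j - 3*I)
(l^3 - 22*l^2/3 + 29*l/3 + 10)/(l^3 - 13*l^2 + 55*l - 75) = (l + 2/3)/(l - 5)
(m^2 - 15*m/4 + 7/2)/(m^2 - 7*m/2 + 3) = (4*m - 7)/(2*(2*m - 3))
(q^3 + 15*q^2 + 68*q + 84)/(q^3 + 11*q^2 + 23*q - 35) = (q^2 + 8*q + 12)/(q^2 + 4*q - 5)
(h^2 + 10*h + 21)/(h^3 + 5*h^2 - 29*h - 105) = 1/(h - 5)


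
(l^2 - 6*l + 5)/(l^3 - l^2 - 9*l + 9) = (l - 5)/(l^2 - 9)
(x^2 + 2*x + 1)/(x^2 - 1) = (x + 1)/(x - 1)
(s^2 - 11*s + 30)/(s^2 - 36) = (s - 5)/(s + 6)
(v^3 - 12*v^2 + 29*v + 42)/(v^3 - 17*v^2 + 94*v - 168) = (v + 1)/(v - 4)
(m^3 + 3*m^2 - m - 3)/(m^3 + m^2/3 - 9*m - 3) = 3*(m^2 - 1)/(3*m^2 - 8*m - 3)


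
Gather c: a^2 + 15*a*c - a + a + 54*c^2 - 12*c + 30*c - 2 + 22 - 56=a^2 + 54*c^2 + c*(15*a + 18) - 36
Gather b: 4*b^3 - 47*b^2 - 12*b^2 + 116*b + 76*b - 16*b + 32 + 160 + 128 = 4*b^3 - 59*b^2 + 176*b + 320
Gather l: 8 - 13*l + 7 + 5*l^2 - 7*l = 5*l^2 - 20*l + 15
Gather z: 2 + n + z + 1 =n + z + 3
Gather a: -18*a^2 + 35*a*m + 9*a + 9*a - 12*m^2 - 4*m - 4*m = -18*a^2 + a*(35*m + 18) - 12*m^2 - 8*m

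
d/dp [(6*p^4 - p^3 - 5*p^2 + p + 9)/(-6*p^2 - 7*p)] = (-72*p^5 - 120*p^4 + 14*p^3 + 41*p^2 + 108*p + 63)/(p^2*(36*p^2 + 84*p + 49))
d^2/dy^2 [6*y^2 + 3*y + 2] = 12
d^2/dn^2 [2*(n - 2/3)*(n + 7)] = 4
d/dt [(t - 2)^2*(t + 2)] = (t - 2)*(3*t + 2)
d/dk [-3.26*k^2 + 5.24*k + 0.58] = 5.24 - 6.52*k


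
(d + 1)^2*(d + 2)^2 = d^4 + 6*d^3 + 13*d^2 + 12*d + 4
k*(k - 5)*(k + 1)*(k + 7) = k^4 + 3*k^3 - 33*k^2 - 35*k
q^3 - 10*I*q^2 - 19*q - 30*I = (q - 6*I)*(q - 5*I)*(q + I)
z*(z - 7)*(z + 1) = z^3 - 6*z^2 - 7*z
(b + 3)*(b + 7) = b^2 + 10*b + 21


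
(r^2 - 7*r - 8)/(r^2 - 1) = (r - 8)/(r - 1)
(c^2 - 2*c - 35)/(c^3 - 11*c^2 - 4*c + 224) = (c + 5)/(c^2 - 4*c - 32)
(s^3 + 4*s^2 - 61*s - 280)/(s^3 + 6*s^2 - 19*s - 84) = (s^2 - 3*s - 40)/(s^2 - s - 12)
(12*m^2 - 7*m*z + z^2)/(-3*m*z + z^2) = (-4*m + z)/z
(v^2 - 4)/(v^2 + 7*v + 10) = (v - 2)/(v + 5)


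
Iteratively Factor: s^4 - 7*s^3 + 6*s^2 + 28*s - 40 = (s - 2)*(s^3 - 5*s^2 - 4*s + 20) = (s - 2)*(s + 2)*(s^2 - 7*s + 10) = (s - 2)^2*(s + 2)*(s - 5)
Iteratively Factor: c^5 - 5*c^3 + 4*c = (c + 1)*(c^4 - c^3 - 4*c^2 + 4*c) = (c + 1)*(c + 2)*(c^3 - 3*c^2 + 2*c) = (c - 2)*(c + 1)*(c + 2)*(c^2 - c) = (c - 2)*(c - 1)*(c + 1)*(c + 2)*(c)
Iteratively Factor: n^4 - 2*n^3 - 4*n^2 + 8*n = (n)*(n^3 - 2*n^2 - 4*n + 8) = n*(n - 2)*(n^2 - 4) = n*(n - 2)^2*(n + 2)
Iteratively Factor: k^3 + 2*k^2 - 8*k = (k - 2)*(k^2 + 4*k) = k*(k - 2)*(k + 4)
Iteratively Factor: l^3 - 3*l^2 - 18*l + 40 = (l - 5)*(l^2 + 2*l - 8) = (l - 5)*(l - 2)*(l + 4)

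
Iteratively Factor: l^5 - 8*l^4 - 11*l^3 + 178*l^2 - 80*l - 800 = (l + 2)*(l^4 - 10*l^3 + 9*l^2 + 160*l - 400) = (l - 5)*(l + 2)*(l^3 - 5*l^2 - 16*l + 80) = (l - 5)*(l + 2)*(l + 4)*(l^2 - 9*l + 20) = (l - 5)*(l - 4)*(l + 2)*(l + 4)*(l - 5)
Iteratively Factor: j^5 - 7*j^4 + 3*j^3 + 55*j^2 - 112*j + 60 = (j + 3)*(j^4 - 10*j^3 + 33*j^2 - 44*j + 20) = (j - 2)*(j + 3)*(j^3 - 8*j^2 + 17*j - 10) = (j - 2)*(j - 1)*(j + 3)*(j^2 - 7*j + 10) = (j - 5)*(j - 2)*(j - 1)*(j + 3)*(j - 2)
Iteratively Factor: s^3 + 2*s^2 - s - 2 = (s + 2)*(s^2 - 1) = (s + 1)*(s + 2)*(s - 1)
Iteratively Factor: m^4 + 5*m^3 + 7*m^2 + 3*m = (m + 1)*(m^3 + 4*m^2 + 3*m) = m*(m + 1)*(m^2 + 4*m + 3) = m*(m + 1)*(m + 3)*(m + 1)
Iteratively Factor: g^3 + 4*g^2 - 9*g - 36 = (g + 3)*(g^2 + g - 12) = (g + 3)*(g + 4)*(g - 3)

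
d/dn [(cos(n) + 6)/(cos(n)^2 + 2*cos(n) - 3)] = (cos(n)^2 + 12*cos(n) + 15)*sin(n)/(cos(n)^2 + 2*cos(n) - 3)^2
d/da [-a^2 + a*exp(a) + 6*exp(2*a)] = a*exp(a) - 2*a + 12*exp(2*a) + exp(a)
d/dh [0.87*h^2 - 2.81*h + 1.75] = 1.74*h - 2.81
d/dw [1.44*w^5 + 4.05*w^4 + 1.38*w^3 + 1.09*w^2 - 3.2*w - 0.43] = 7.2*w^4 + 16.2*w^3 + 4.14*w^2 + 2.18*w - 3.2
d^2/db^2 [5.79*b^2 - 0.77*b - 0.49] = 11.5800000000000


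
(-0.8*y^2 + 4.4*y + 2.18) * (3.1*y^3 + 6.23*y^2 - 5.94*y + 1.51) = -2.48*y^5 + 8.656*y^4 + 38.922*y^3 - 13.7626*y^2 - 6.3052*y + 3.2918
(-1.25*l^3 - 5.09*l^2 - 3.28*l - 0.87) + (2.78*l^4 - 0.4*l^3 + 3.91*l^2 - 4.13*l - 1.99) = 2.78*l^4 - 1.65*l^3 - 1.18*l^2 - 7.41*l - 2.86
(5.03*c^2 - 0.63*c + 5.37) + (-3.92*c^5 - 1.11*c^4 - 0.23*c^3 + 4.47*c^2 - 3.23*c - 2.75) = -3.92*c^5 - 1.11*c^4 - 0.23*c^3 + 9.5*c^2 - 3.86*c + 2.62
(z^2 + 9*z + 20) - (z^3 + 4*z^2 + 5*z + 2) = -z^3 - 3*z^2 + 4*z + 18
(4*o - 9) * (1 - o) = -4*o^2 + 13*o - 9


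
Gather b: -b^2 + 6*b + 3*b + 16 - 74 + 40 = -b^2 + 9*b - 18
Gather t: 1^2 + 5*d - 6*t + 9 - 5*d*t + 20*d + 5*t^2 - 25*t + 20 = 25*d + 5*t^2 + t*(-5*d - 31) + 30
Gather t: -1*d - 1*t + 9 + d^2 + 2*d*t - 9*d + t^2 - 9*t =d^2 - 10*d + t^2 + t*(2*d - 10) + 9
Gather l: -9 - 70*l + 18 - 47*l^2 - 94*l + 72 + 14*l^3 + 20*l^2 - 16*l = 14*l^3 - 27*l^2 - 180*l + 81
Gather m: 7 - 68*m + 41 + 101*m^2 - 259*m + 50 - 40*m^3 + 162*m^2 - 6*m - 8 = -40*m^3 + 263*m^2 - 333*m + 90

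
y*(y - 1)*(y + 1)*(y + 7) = y^4 + 7*y^3 - y^2 - 7*y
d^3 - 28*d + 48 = (d - 4)*(d - 2)*(d + 6)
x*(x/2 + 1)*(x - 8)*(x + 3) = x^4/2 - 3*x^3/2 - 17*x^2 - 24*x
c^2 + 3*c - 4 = (c - 1)*(c + 4)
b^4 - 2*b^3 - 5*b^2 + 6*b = b*(b - 3)*(b - 1)*(b + 2)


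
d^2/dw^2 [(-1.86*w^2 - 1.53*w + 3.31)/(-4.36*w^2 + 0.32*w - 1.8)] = (63.35952*w^3 - 465.114336*w^2 - 44.335968*w + 65.091232)/(82.881856*w^6 - 18.249216*w^5 + 103.991232*w^4 - 15.100928*w^3 + 42.93216*w^2 - 3.1104*w + 5.832)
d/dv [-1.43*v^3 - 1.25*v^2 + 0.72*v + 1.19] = -4.29*v^2 - 2.5*v + 0.72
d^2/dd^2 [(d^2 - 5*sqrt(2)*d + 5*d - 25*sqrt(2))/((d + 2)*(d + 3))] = 2*(-5*sqrt(2)*d^3 - 75*sqrt(2)*d^2 - 18*d^2 - 285*sqrt(2)*d - 90*d - 325*sqrt(2) - 114)/(d^6 + 15*d^5 + 93*d^4 + 305*d^3 + 558*d^2 + 540*d + 216)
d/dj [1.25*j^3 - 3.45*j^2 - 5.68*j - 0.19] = 3.75*j^2 - 6.9*j - 5.68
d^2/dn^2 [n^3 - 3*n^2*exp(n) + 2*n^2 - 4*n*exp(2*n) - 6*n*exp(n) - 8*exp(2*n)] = -3*n^2*exp(n) - 16*n*exp(2*n) - 18*n*exp(n) + 6*n - 48*exp(2*n) - 18*exp(n) + 4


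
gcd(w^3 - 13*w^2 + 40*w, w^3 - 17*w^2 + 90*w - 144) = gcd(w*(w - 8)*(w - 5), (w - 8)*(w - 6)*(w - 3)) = w - 8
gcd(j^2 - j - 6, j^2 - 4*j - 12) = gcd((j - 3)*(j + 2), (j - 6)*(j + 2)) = j + 2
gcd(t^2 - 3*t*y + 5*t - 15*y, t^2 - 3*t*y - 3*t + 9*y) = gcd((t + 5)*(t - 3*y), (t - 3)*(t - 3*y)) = -t + 3*y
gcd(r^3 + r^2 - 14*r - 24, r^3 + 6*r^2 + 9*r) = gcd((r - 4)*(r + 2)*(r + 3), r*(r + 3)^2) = r + 3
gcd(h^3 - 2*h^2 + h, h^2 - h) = h^2 - h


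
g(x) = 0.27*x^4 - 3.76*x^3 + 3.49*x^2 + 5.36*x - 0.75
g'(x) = 1.08*x^3 - 11.28*x^2 + 6.98*x + 5.36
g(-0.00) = -0.75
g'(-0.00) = 5.36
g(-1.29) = 6.96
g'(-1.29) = -24.73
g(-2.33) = 61.23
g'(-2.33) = -85.80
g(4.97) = -184.76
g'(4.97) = -105.99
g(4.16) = -107.88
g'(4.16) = -83.06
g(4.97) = -184.76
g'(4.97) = -105.99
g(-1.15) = 3.89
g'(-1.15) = -19.23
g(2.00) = -1.83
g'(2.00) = -17.16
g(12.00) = -332.43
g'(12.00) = 331.04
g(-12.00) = 12533.49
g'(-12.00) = -3568.96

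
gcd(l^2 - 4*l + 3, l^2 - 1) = l - 1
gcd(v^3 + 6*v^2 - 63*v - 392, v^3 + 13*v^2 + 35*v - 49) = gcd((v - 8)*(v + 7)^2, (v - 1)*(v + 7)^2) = v^2 + 14*v + 49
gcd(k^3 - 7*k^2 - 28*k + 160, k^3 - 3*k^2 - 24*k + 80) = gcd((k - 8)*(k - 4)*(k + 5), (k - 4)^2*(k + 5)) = k^2 + k - 20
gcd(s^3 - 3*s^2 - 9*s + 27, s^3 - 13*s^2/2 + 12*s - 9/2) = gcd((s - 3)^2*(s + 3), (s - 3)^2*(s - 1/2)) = s^2 - 6*s + 9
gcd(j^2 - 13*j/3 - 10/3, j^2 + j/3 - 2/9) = j + 2/3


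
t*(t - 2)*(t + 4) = t^3 + 2*t^2 - 8*t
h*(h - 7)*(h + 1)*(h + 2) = h^4 - 4*h^3 - 19*h^2 - 14*h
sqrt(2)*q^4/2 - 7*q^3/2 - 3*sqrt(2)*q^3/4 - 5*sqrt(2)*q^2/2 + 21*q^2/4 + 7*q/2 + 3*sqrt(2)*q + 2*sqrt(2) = (q - 2)*(q + 1/2)*(q - 4*sqrt(2))*(sqrt(2)*q/2 + 1/2)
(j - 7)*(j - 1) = j^2 - 8*j + 7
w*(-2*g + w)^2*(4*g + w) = 16*g^3*w - 12*g^2*w^2 + w^4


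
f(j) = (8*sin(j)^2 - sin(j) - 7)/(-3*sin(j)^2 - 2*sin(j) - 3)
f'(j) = (6*sin(j)*cos(j) + 2*cos(j))*(8*sin(j)^2 - sin(j) - 7)/(-3*sin(j)^2 - 2*sin(j) - 3)^2 + (16*sin(j)*cos(j) - cos(j))/(-3*sin(j)^2 - 2*sin(j) - 3) = (-90*sin(j) + 19*cos(j)^2 - 30)*cos(j)/(3*sin(j)^2 + 2*sin(j) + 3)^2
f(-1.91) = -0.28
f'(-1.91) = -1.33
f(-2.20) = 0.29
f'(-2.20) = -2.60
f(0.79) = 0.62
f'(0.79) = -1.69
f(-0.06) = 2.39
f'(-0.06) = -0.68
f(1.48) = 0.01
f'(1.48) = -0.17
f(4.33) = -0.22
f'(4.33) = -1.51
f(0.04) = 2.28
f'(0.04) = -1.54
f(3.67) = 1.62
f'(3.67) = -3.36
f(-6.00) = 1.75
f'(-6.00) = -2.51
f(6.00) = 2.28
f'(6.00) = 1.70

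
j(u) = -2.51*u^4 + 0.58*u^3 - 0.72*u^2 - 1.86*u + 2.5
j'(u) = -10.04*u^3 + 1.74*u^2 - 1.44*u - 1.86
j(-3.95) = -648.16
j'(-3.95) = 649.74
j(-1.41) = -7.86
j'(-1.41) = 31.77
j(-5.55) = -2489.98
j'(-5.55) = 1776.11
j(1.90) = -32.37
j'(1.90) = -67.18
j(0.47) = 1.40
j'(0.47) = -3.19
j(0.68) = 0.55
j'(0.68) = -5.19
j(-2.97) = -208.82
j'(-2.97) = 280.79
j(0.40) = 1.61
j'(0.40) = -2.80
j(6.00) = -3162.26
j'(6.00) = -2116.50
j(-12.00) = -53128.46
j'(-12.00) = 17615.10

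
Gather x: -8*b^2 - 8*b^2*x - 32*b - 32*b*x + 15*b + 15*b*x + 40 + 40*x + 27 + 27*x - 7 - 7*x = -8*b^2 - 17*b + x*(-8*b^2 - 17*b + 60) + 60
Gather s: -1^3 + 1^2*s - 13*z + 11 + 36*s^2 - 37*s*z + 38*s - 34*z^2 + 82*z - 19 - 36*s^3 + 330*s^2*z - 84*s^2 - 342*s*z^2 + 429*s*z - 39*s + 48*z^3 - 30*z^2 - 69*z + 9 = -36*s^3 + s^2*(330*z - 48) + s*(-342*z^2 + 392*z) + 48*z^3 - 64*z^2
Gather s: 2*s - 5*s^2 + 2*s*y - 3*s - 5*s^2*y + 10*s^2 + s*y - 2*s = s^2*(5 - 5*y) + s*(3*y - 3)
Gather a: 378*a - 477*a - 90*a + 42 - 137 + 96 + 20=21 - 189*a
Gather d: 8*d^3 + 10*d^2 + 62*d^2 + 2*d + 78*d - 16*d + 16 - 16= 8*d^3 + 72*d^2 + 64*d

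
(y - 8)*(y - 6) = y^2 - 14*y + 48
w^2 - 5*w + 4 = (w - 4)*(w - 1)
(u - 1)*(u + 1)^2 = u^3 + u^2 - u - 1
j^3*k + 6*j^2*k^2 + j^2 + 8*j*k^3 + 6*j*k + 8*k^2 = (j + 2*k)*(j + 4*k)*(j*k + 1)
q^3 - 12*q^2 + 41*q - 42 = (q - 7)*(q - 3)*(q - 2)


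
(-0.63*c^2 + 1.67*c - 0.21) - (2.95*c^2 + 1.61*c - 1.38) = -3.58*c^2 + 0.0599999999999998*c + 1.17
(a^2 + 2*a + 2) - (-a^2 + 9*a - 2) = 2*a^2 - 7*a + 4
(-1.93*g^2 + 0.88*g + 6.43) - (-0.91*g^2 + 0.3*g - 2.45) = -1.02*g^2 + 0.58*g + 8.88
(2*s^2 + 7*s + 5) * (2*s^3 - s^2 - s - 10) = 4*s^5 + 12*s^4 + s^3 - 32*s^2 - 75*s - 50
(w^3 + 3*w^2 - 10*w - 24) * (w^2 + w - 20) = w^5 + 4*w^4 - 27*w^3 - 94*w^2 + 176*w + 480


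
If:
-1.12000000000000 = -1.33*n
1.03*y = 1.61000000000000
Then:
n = 0.84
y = 1.56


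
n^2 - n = n*(n - 1)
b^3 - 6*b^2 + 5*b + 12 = (b - 4)*(b - 3)*(b + 1)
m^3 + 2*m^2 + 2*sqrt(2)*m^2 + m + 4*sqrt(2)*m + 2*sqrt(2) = (m + 1)^2*(m + 2*sqrt(2))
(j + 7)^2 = j^2 + 14*j + 49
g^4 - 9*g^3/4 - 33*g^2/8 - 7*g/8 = g*(g - 7/2)*(g + 1/4)*(g + 1)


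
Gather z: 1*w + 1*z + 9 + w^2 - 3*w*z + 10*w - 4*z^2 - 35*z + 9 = w^2 + 11*w - 4*z^2 + z*(-3*w - 34) + 18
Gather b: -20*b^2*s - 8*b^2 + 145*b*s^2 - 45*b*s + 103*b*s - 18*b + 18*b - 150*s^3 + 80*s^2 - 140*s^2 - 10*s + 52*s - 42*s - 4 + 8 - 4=b^2*(-20*s - 8) + b*(145*s^2 + 58*s) - 150*s^3 - 60*s^2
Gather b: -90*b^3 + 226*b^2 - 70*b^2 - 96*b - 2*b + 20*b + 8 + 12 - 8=-90*b^3 + 156*b^2 - 78*b + 12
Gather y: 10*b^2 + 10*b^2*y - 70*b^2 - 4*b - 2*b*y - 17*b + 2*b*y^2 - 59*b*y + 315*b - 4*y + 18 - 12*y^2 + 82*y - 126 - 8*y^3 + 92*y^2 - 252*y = -60*b^2 + 294*b - 8*y^3 + y^2*(2*b + 80) + y*(10*b^2 - 61*b - 174) - 108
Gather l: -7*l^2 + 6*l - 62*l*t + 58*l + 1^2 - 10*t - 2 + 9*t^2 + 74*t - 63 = -7*l^2 + l*(64 - 62*t) + 9*t^2 + 64*t - 64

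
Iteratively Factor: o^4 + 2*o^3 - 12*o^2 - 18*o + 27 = (o - 3)*(o^3 + 5*o^2 + 3*o - 9) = (o - 3)*(o - 1)*(o^2 + 6*o + 9) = (o - 3)*(o - 1)*(o + 3)*(o + 3)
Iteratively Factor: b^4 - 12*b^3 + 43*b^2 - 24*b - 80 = (b - 4)*(b^3 - 8*b^2 + 11*b + 20) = (b - 4)^2*(b^2 - 4*b - 5) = (b - 4)^2*(b + 1)*(b - 5)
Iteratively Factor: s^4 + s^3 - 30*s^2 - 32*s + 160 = (s - 2)*(s^3 + 3*s^2 - 24*s - 80) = (s - 5)*(s - 2)*(s^2 + 8*s + 16) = (s - 5)*(s - 2)*(s + 4)*(s + 4)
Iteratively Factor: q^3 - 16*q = (q - 4)*(q^2 + 4*q) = q*(q - 4)*(q + 4)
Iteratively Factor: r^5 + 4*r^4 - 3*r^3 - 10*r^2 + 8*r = (r - 1)*(r^4 + 5*r^3 + 2*r^2 - 8*r) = (r - 1)*(r + 2)*(r^3 + 3*r^2 - 4*r) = (r - 1)*(r + 2)*(r + 4)*(r^2 - r) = (r - 1)^2*(r + 2)*(r + 4)*(r)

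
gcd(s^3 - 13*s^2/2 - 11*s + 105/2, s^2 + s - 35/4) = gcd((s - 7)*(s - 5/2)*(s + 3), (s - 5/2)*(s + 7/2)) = s - 5/2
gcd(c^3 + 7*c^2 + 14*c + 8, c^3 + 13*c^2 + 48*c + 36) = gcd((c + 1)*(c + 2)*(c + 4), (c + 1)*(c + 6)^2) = c + 1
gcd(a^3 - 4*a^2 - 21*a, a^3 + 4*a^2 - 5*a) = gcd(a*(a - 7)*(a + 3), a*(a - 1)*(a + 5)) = a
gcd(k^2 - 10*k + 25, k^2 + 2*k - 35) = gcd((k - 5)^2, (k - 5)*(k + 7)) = k - 5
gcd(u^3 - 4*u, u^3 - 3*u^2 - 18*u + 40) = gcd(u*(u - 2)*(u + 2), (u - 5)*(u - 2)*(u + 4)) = u - 2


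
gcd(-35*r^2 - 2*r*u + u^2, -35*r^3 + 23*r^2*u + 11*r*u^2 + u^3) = 5*r + u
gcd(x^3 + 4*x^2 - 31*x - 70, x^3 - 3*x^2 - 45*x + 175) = x^2 + 2*x - 35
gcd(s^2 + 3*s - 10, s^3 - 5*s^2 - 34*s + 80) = s^2 + 3*s - 10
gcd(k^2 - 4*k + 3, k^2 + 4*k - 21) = k - 3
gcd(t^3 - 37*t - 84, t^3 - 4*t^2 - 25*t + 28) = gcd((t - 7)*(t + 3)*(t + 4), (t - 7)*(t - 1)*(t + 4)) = t^2 - 3*t - 28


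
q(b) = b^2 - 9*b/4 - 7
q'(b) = 2*b - 9/4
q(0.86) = -8.20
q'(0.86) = -0.53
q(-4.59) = 24.40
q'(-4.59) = -11.43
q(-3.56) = 13.68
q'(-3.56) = -9.37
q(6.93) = 25.43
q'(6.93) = 11.61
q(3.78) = -1.22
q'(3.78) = 5.31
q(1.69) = -7.95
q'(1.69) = 1.13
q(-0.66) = -5.08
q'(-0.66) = -3.57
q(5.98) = 15.31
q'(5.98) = 9.71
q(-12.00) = 164.00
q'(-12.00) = -26.25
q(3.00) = -4.75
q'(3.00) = 3.75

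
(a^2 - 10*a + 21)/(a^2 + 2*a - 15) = (a - 7)/(a + 5)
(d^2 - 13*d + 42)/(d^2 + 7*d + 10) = (d^2 - 13*d + 42)/(d^2 + 7*d + 10)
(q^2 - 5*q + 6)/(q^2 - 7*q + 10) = (q - 3)/(q - 5)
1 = 1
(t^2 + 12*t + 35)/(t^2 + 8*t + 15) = (t + 7)/(t + 3)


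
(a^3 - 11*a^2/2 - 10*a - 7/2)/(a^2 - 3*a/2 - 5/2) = (2*a^2 - 13*a - 7)/(2*a - 5)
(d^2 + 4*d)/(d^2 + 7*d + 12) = d/(d + 3)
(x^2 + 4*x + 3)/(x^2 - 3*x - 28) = (x^2 + 4*x + 3)/(x^2 - 3*x - 28)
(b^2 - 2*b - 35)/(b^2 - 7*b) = (b + 5)/b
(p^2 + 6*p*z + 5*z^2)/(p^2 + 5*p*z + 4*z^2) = (p + 5*z)/(p + 4*z)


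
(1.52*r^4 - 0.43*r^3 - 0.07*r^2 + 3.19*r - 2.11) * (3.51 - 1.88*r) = -2.8576*r^5 + 6.1436*r^4 - 1.3777*r^3 - 6.2429*r^2 + 15.1637*r - 7.4061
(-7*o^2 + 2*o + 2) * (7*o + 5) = -49*o^3 - 21*o^2 + 24*o + 10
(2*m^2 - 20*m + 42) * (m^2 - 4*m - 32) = 2*m^4 - 28*m^3 + 58*m^2 + 472*m - 1344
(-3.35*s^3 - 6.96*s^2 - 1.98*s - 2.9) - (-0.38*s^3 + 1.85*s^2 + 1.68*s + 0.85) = -2.97*s^3 - 8.81*s^2 - 3.66*s - 3.75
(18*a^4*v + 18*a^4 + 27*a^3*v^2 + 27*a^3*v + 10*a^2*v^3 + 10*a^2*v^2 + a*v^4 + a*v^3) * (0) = 0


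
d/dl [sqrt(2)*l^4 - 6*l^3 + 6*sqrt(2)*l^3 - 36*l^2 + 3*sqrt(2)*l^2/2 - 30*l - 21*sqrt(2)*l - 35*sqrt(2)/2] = 4*sqrt(2)*l^3 - 18*l^2 + 18*sqrt(2)*l^2 - 72*l + 3*sqrt(2)*l - 30 - 21*sqrt(2)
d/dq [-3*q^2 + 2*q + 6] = 2 - 6*q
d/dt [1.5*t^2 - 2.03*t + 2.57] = 3.0*t - 2.03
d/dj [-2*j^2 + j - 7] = 1 - 4*j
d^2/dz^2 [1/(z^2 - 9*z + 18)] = 2*(-z^2 + 9*z + (2*z - 9)^2 - 18)/(z^2 - 9*z + 18)^3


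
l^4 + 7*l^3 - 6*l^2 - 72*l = l*(l - 3)*(l + 4)*(l + 6)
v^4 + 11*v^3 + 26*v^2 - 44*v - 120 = (v - 2)*(v + 2)*(v + 5)*(v + 6)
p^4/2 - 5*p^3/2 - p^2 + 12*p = p*(p/2 + 1)*(p - 4)*(p - 3)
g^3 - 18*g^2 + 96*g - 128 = (g - 8)^2*(g - 2)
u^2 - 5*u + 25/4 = (u - 5/2)^2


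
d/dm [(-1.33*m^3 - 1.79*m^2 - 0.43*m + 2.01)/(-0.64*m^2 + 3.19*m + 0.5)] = (0.8512*m^4 - 8.4854*m^3 - 7.9803*m^2 + 0.7828*m - 6.6269)/(0.4096*m^4 - 4.0832*m^3 + 9.5361*m^2 + 3.19*m + 0.25)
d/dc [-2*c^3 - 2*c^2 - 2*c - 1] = -6*c^2 - 4*c - 2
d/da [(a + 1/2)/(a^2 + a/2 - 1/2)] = (4*a^2 + 2*a - (2*a + 1)*(4*a + 1) - 2)/(2*a^2 + a - 1)^2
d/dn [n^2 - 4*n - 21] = 2*n - 4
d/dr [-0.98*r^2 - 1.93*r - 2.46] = -1.96*r - 1.93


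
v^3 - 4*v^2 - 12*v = v*(v - 6)*(v + 2)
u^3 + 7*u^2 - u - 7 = (u - 1)*(u + 1)*(u + 7)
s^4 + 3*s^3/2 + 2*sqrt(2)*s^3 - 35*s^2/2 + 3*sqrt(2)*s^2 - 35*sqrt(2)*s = s*(s - 7/2)*(s + 5)*(s + 2*sqrt(2))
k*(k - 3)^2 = k^3 - 6*k^2 + 9*k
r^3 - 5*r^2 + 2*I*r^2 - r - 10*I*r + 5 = (r - 5)*(r + I)^2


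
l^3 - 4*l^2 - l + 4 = (l - 4)*(l - 1)*(l + 1)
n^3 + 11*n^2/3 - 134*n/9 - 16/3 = (n - 8/3)*(n + 1/3)*(n + 6)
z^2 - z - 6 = (z - 3)*(z + 2)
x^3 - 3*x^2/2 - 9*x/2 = x*(x - 3)*(x + 3/2)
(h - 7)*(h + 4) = h^2 - 3*h - 28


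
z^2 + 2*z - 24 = (z - 4)*(z + 6)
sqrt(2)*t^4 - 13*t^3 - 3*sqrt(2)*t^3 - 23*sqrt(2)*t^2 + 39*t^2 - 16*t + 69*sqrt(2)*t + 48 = (t - 3)*(t - 8*sqrt(2))*(t + sqrt(2))*(sqrt(2)*t + 1)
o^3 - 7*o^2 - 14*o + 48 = (o - 8)*(o - 2)*(o + 3)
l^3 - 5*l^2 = l^2*(l - 5)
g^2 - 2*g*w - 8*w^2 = (g - 4*w)*(g + 2*w)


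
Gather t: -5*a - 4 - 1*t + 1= -5*a - t - 3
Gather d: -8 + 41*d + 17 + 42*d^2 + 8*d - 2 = 42*d^2 + 49*d + 7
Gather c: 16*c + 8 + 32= 16*c + 40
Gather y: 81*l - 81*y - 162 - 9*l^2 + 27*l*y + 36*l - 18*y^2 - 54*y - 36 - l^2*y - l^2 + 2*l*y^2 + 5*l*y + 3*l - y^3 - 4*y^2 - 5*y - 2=-10*l^2 + 120*l - y^3 + y^2*(2*l - 22) + y*(-l^2 + 32*l - 140) - 200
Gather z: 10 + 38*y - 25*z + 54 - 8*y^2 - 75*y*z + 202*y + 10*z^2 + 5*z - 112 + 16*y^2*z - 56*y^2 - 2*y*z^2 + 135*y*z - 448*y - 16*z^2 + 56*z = -64*y^2 - 208*y + z^2*(-2*y - 6) + z*(16*y^2 + 60*y + 36) - 48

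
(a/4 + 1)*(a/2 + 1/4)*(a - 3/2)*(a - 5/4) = a^4/8 + 7*a^3/32 - 17*a^2/16 + 47*a/128 + 15/32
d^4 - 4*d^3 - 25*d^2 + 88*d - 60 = (d - 6)*(d - 2)*(d - 1)*(d + 5)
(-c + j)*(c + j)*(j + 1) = -c^2*j - c^2 + j^3 + j^2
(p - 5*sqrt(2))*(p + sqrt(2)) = p^2 - 4*sqrt(2)*p - 10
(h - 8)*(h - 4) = h^2 - 12*h + 32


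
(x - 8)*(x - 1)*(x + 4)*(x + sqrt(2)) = x^4 - 5*x^3 + sqrt(2)*x^3 - 28*x^2 - 5*sqrt(2)*x^2 - 28*sqrt(2)*x + 32*x + 32*sqrt(2)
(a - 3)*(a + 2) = a^2 - a - 6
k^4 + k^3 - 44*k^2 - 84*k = k*(k - 7)*(k + 2)*(k + 6)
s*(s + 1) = s^2 + s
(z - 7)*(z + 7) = z^2 - 49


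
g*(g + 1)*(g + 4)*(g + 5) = g^4 + 10*g^3 + 29*g^2 + 20*g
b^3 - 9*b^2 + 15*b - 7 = (b - 7)*(b - 1)^2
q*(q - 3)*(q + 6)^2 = q^4 + 9*q^3 - 108*q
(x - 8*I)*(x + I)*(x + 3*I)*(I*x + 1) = I*x^4 + 5*x^3 + 25*I*x^2 + 5*x + 24*I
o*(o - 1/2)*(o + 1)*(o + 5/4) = o^4 + 7*o^3/4 + o^2/8 - 5*o/8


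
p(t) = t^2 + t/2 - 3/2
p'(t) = 2*t + 1/2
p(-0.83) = -1.23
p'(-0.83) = -1.16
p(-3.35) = 8.05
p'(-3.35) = -6.20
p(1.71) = 2.28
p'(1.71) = 3.92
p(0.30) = -1.26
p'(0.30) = 1.10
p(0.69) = -0.68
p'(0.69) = 1.88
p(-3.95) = 12.13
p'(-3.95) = -7.40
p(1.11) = 0.29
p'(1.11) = 2.72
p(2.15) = 4.20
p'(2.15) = 4.80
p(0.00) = -1.50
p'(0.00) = 0.50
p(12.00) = 148.50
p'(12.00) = 24.50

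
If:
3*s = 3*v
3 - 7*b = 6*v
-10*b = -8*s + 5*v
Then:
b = 1/9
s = 10/27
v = 10/27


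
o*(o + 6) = o^2 + 6*o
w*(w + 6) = w^2 + 6*w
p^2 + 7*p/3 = p*(p + 7/3)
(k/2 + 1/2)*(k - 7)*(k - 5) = k^3/2 - 11*k^2/2 + 23*k/2 + 35/2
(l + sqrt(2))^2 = l^2 + 2*sqrt(2)*l + 2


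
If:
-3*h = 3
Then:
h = -1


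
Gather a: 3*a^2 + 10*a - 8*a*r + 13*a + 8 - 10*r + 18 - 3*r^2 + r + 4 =3*a^2 + a*(23 - 8*r) - 3*r^2 - 9*r + 30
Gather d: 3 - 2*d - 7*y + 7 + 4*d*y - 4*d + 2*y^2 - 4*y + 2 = d*(4*y - 6) + 2*y^2 - 11*y + 12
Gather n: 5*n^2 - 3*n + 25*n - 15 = 5*n^2 + 22*n - 15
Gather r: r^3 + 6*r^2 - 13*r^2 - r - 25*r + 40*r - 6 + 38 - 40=r^3 - 7*r^2 + 14*r - 8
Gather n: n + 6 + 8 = n + 14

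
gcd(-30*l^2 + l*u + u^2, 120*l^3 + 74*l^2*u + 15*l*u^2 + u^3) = 6*l + u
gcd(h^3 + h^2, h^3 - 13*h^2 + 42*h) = h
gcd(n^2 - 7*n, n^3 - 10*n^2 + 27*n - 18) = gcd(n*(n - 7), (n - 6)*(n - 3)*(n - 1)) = 1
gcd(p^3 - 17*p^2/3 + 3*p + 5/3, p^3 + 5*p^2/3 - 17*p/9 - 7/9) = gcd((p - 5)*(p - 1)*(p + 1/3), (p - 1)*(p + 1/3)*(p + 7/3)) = p^2 - 2*p/3 - 1/3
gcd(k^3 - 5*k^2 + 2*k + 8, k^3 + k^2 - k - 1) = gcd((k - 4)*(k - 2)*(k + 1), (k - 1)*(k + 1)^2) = k + 1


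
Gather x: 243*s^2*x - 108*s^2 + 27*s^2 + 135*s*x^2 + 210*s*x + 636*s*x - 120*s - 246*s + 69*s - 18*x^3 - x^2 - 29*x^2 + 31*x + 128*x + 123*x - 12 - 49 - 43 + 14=-81*s^2 - 297*s - 18*x^3 + x^2*(135*s - 30) + x*(243*s^2 + 846*s + 282) - 90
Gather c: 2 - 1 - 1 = 0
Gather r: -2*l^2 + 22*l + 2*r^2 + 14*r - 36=-2*l^2 + 22*l + 2*r^2 + 14*r - 36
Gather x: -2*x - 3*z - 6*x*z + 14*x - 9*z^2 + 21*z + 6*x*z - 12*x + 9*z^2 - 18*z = 0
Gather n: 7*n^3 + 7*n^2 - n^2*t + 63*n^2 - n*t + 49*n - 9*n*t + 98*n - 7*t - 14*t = 7*n^3 + n^2*(70 - t) + n*(147 - 10*t) - 21*t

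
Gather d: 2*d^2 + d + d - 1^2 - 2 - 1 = 2*d^2 + 2*d - 4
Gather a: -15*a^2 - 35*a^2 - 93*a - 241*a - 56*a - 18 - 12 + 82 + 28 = -50*a^2 - 390*a + 80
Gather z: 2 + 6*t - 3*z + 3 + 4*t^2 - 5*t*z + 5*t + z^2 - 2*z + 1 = 4*t^2 + 11*t + z^2 + z*(-5*t - 5) + 6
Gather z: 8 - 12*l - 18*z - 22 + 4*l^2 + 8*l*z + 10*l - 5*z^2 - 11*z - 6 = 4*l^2 - 2*l - 5*z^2 + z*(8*l - 29) - 20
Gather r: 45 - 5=40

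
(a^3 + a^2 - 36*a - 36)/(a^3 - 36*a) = (a + 1)/a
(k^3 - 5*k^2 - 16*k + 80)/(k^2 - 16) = k - 5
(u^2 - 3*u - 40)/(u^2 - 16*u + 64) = (u + 5)/(u - 8)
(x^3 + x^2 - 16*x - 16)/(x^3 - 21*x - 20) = (x - 4)/(x - 5)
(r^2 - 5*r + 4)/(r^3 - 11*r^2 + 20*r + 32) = (r - 1)/(r^2 - 7*r - 8)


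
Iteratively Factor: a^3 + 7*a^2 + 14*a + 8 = (a + 4)*(a^2 + 3*a + 2) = (a + 2)*(a + 4)*(a + 1)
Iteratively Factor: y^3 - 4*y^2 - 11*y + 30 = (y - 5)*(y^2 + y - 6) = (y - 5)*(y - 2)*(y + 3)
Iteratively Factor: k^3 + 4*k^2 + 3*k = (k + 1)*(k^2 + 3*k) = (k + 1)*(k + 3)*(k)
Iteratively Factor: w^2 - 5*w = (w)*(w - 5)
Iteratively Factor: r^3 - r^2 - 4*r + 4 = (r - 2)*(r^2 + r - 2) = (r - 2)*(r + 2)*(r - 1)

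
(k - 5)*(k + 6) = k^2 + k - 30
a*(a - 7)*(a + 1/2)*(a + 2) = a^4 - 9*a^3/2 - 33*a^2/2 - 7*a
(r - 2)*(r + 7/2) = r^2 + 3*r/2 - 7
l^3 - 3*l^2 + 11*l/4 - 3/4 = (l - 3/2)*(l - 1)*(l - 1/2)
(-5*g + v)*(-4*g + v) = 20*g^2 - 9*g*v + v^2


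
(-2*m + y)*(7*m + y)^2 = -98*m^3 + 21*m^2*y + 12*m*y^2 + y^3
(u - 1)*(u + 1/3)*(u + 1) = u^3 + u^2/3 - u - 1/3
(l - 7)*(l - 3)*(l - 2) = l^3 - 12*l^2 + 41*l - 42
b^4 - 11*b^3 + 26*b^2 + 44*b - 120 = (b - 6)*(b - 5)*(b - 2)*(b + 2)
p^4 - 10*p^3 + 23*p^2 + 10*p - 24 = (p - 6)*(p - 4)*(p - 1)*(p + 1)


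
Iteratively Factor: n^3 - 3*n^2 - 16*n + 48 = (n + 4)*(n^2 - 7*n + 12) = (n - 3)*(n + 4)*(n - 4)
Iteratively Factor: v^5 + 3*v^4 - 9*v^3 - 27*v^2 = (v - 3)*(v^4 + 6*v^3 + 9*v^2) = (v - 3)*(v + 3)*(v^3 + 3*v^2) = v*(v - 3)*(v + 3)*(v^2 + 3*v) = v^2*(v - 3)*(v + 3)*(v + 3)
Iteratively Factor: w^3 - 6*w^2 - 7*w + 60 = (w + 3)*(w^2 - 9*w + 20) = (w - 5)*(w + 3)*(w - 4)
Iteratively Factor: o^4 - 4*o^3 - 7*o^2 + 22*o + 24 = (o - 4)*(o^3 - 7*o - 6) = (o - 4)*(o - 3)*(o^2 + 3*o + 2) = (o - 4)*(o - 3)*(o + 1)*(o + 2)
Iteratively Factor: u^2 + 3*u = (u + 3)*(u)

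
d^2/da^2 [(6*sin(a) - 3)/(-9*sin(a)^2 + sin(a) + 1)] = 9*(486*sin(a)^5 - 102*sin(a)^4 + 149*sin(a)^2 - 1481*sin(a)/4 + 603*sin(3*a)/4 - 27*sin(5*a) + 8)/(9*sin(a)^2 - sin(a) - 1)^3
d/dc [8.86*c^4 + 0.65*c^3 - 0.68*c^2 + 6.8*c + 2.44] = 35.44*c^3 + 1.95*c^2 - 1.36*c + 6.8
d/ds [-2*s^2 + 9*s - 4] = 9 - 4*s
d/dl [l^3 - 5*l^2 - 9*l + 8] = 3*l^2 - 10*l - 9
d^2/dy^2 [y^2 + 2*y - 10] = 2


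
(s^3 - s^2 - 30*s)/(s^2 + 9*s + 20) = s*(s - 6)/(s + 4)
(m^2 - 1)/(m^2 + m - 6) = (m^2 - 1)/(m^2 + m - 6)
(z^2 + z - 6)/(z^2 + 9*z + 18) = (z - 2)/(z + 6)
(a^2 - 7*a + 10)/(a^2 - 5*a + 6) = (a - 5)/(a - 3)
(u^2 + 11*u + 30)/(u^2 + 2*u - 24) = (u + 5)/(u - 4)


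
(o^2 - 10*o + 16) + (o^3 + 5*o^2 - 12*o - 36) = o^3 + 6*o^2 - 22*o - 20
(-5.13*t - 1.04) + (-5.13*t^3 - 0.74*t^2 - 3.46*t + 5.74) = -5.13*t^3 - 0.74*t^2 - 8.59*t + 4.7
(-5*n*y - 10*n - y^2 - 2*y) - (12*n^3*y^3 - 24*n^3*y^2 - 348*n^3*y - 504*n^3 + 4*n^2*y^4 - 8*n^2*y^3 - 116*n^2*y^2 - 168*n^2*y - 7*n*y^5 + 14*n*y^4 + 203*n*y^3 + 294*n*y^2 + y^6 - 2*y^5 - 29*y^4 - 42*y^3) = -12*n^3*y^3 + 24*n^3*y^2 + 348*n^3*y + 504*n^3 - 4*n^2*y^4 + 8*n^2*y^3 + 116*n^2*y^2 + 168*n^2*y + 7*n*y^5 - 14*n*y^4 - 203*n*y^3 - 294*n*y^2 - 5*n*y - 10*n - y^6 + 2*y^5 + 29*y^4 + 42*y^3 - y^2 - 2*y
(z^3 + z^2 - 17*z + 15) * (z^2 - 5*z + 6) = z^5 - 4*z^4 - 16*z^3 + 106*z^2 - 177*z + 90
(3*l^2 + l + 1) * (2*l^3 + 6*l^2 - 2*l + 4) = 6*l^5 + 20*l^4 + 2*l^3 + 16*l^2 + 2*l + 4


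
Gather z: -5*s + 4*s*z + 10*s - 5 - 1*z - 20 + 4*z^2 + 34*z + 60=5*s + 4*z^2 + z*(4*s + 33) + 35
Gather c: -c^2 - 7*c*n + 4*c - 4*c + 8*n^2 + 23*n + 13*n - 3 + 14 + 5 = -c^2 - 7*c*n + 8*n^2 + 36*n + 16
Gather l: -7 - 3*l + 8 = 1 - 3*l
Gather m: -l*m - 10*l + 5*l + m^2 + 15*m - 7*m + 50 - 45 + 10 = -5*l + m^2 + m*(8 - l) + 15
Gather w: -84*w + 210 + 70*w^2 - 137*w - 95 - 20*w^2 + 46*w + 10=50*w^2 - 175*w + 125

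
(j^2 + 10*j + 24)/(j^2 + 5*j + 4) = (j + 6)/(j + 1)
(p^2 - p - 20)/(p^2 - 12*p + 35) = (p + 4)/(p - 7)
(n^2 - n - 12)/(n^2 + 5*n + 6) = (n - 4)/(n + 2)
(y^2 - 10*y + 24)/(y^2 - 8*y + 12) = (y - 4)/(y - 2)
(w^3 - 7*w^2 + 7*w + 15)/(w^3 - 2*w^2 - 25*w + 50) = (w^2 - 2*w - 3)/(w^2 + 3*w - 10)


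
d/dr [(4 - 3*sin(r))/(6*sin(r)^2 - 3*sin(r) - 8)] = 6*(3*sin(r)^2 - 8*sin(r) + 6)*cos(r)/(6*sin(r)^2 - 3*sin(r) - 8)^2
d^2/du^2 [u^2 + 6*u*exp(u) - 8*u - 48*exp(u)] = 6*u*exp(u) - 36*exp(u) + 2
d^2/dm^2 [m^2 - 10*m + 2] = 2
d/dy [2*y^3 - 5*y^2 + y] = 6*y^2 - 10*y + 1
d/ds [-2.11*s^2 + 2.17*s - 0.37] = 2.17 - 4.22*s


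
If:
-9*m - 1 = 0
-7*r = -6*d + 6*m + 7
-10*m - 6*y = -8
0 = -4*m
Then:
No Solution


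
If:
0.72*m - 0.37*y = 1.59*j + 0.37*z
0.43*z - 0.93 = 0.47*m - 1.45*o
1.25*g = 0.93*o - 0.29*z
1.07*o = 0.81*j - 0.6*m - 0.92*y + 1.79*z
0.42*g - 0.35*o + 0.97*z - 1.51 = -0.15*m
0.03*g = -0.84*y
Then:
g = 0.64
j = 1.09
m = 3.04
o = 1.25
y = -0.02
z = 1.26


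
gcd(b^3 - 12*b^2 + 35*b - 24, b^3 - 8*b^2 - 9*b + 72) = b^2 - 11*b + 24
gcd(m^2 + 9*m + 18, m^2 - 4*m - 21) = m + 3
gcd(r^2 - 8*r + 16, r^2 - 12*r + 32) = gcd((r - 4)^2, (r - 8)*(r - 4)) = r - 4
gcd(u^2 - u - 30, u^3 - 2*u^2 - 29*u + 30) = u^2 - u - 30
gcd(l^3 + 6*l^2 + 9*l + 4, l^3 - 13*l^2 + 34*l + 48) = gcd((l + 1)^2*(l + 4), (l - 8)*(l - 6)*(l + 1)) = l + 1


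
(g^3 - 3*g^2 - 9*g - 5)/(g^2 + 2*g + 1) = g - 5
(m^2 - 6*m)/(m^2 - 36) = m/(m + 6)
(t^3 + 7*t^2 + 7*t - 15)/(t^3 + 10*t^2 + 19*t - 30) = (t + 3)/(t + 6)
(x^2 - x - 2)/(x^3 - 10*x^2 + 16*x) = (x + 1)/(x*(x - 8))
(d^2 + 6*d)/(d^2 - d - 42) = d/(d - 7)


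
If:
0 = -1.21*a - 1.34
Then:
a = -1.11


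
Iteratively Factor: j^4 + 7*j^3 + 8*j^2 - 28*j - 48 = (j + 2)*(j^3 + 5*j^2 - 2*j - 24) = (j + 2)*(j + 4)*(j^2 + j - 6) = (j - 2)*(j + 2)*(j + 4)*(j + 3)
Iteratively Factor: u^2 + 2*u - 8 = (u - 2)*(u + 4)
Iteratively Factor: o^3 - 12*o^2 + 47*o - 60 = (o - 5)*(o^2 - 7*o + 12) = (o - 5)*(o - 4)*(o - 3)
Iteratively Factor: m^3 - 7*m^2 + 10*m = (m - 5)*(m^2 - 2*m) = m*(m - 5)*(m - 2)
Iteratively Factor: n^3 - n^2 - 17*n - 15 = (n + 3)*(n^2 - 4*n - 5) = (n + 1)*(n + 3)*(n - 5)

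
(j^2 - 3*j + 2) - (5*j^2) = -4*j^2 - 3*j + 2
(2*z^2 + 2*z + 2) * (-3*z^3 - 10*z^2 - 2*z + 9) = -6*z^5 - 26*z^4 - 30*z^3 - 6*z^2 + 14*z + 18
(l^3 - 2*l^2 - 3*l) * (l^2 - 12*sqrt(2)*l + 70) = l^5 - 12*sqrt(2)*l^4 - 2*l^4 + 24*sqrt(2)*l^3 + 67*l^3 - 140*l^2 + 36*sqrt(2)*l^2 - 210*l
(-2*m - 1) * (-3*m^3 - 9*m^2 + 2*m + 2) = 6*m^4 + 21*m^3 + 5*m^2 - 6*m - 2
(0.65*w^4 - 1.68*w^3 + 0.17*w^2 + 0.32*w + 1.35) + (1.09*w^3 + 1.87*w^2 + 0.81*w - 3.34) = 0.65*w^4 - 0.59*w^3 + 2.04*w^2 + 1.13*w - 1.99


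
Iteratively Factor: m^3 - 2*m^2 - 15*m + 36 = (m + 4)*(m^2 - 6*m + 9) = (m - 3)*(m + 4)*(m - 3)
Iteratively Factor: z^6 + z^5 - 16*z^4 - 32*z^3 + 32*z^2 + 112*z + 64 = (z - 2)*(z^5 + 3*z^4 - 10*z^3 - 52*z^2 - 72*z - 32) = (z - 2)*(z + 1)*(z^4 + 2*z^3 - 12*z^2 - 40*z - 32) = (z - 2)*(z + 1)*(z + 2)*(z^3 - 12*z - 16) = (z - 4)*(z - 2)*(z + 1)*(z + 2)*(z^2 + 4*z + 4) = (z - 4)*(z - 2)*(z + 1)*(z + 2)^2*(z + 2)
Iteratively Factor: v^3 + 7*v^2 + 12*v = (v)*(v^2 + 7*v + 12) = v*(v + 4)*(v + 3)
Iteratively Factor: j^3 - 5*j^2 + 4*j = (j - 4)*(j^2 - j) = j*(j - 4)*(j - 1)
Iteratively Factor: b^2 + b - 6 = (b + 3)*(b - 2)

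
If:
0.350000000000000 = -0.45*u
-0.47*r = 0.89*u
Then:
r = 1.47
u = -0.78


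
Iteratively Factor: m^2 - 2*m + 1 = (m - 1)*(m - 1)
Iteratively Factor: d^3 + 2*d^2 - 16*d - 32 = (d + 2)*(d^2 - 16) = (d + 2)*(d + 4)*(d - 4)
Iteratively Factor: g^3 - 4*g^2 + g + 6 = (g - 3)*(g^2 - g - 2) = (g - 3)*(g + 1)*(g - 2)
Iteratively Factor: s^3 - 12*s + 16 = (s - 2)*(s^2 + 2*s - 8) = (s - 2)*(s + 4)*(s - 2)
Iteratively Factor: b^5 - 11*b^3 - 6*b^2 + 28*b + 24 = (b + 2)*(b^4 - 2*b^3 - 7*b^2 + 8*b + 12) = (b - 2)*(b + 2)*(b^3 - 7*b - 6) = (b - 3)*(b - 2)*(b + 2)*(b^2 + 3*b + 2) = (b - 3)*(b - 2)*(b + 1)*(b + 2)*(b + 2)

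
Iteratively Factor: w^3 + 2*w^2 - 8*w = (w)*(w^2 + 2*w - 8) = w*(w + 4)*(w - 2)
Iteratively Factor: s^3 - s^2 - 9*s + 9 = (s + 3)*(s^2 - 4*s + 3) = (s - 3)*(s + 3)*(s - 1)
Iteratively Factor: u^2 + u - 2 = (u - 1)*(u + 2)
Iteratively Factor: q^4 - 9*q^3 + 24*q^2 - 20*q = (q - 5)*(q^3 - 4*q^2 + 4*q) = (q - 5)*(q - 2)*(q^2 - 2*q) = (q - 5)*(q - 2)^2*(q)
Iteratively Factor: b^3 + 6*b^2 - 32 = (b + 4)*(b^2 + 2*b - 8) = (b + 4)^2*(b - 2)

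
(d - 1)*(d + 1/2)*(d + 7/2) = d^3 + 3*d^2 - 9*d/4 - 7/4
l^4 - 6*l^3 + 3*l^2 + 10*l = l*(l - 5)*(l - 2)*(l + 1)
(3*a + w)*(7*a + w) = 21*a^2 + 10*a*w + w^2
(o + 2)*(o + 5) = o^2 + 7*o + 10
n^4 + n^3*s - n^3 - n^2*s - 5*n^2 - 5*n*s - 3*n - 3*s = (n - 3)*(n + 1)^2*(n + s)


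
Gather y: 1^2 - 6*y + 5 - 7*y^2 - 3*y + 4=-7*y^2 - 9*y + 10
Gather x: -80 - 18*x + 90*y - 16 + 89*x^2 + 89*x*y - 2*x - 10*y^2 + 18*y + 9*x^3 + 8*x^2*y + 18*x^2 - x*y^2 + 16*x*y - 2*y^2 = 9*x^3 + x^2*(8*y + 107) + x*(-y^2 + 105*y - 20) - 12*y^2 + 108*y - 96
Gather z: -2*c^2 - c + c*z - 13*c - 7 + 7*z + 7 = -2*c^2 - 14*c + z*(c + 7)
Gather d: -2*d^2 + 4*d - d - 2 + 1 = -2*d^2 + 3*d - 1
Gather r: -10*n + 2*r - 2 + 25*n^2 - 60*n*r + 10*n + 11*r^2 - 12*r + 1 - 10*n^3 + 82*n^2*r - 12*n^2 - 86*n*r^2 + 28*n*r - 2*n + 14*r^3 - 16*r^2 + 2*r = -10*n^3 + 13*n^2 - 2*n + 14*r^3 + r^2*(-86*n - 5) + r*(82*n^2 - 32*n - 8) - 1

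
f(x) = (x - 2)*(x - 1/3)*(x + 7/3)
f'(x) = (x - 2)*(x - 1/3) + (x - 2)*(x + 7/3) + (x - 1/3)*(x + 7/3)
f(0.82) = -1.81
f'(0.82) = -2.76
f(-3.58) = -27.22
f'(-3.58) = 33.67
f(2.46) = 4.69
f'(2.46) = 13.38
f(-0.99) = 5.32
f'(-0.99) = -1.84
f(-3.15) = -14.65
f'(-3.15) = 24.99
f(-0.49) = 3.78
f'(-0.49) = -4.06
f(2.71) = 8.51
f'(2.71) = 17.25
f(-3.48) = -23.96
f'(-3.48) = 31.55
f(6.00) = 188.89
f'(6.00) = 103.22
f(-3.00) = -11.11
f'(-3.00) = 22.22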